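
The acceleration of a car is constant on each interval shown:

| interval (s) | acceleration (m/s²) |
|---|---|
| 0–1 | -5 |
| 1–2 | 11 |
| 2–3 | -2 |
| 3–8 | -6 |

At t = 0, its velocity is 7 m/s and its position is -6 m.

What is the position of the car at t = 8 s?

-2 m

On each constant-a segment, Δv = aΔt and Δx = v₀Δt + ½aΔt²; chain segment to segment.
0–1 s: v starts 7 m/s; Δx = 7·1 + ½·-5·1² = 4.5 m; v ends 2 m/s.
1–2 s: v starts 2 m/s; Δx = 2·1 + ½·11·1² = 7.5 m; v ends 13 m/s.
2–3 s: v starts 13 m/s; Δx = 13·1 + ½·-2·1² = 12 m; v ends 11 m/s.
3–8 s: v starts 11 m/s; Δx = 11·5 + ½·-6·5² = -20 m; v ends -19 m/s.
x(8) = -6 + Σ Δx = -2 m.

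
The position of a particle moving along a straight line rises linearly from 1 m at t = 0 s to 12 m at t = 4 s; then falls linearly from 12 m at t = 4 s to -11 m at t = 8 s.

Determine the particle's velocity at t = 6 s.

Velocity is the slope of the x-t graph on 4–8 s: (-11 − 12)/(8 − 4) = -5.75 m/s.

-5.75 m/s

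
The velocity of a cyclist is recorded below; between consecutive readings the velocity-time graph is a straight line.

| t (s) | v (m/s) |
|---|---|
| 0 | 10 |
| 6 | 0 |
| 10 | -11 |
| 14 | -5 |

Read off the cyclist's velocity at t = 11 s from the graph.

On 10–14 s the graph is linear from -11 to -5 m/s: v(11) = -11 + (-5 − -11)·(11 − 10)/(14 − 10) = -9.5 m/s.

-9.5 m/s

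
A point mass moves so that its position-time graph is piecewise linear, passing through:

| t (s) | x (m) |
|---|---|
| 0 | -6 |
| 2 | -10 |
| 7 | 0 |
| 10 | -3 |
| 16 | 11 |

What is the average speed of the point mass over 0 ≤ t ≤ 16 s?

Average speed = (total path length)/(elapsed time); on a piecewise-linear x-t graph the path length is Σ|Δx|.
0–2 s: |Δx| = |-10 − -6| = 4 m
2–7 s: |Δx| = |0 − -10| = 10 m
7–10 s: |Δx| = |-3 − 0| = 3 m
10–16 s: |Δx| = |11 − -3| = 14 m
Total path = 31 m; average speed = 31/16 = 1.9375 m/s.

1.9375 m/s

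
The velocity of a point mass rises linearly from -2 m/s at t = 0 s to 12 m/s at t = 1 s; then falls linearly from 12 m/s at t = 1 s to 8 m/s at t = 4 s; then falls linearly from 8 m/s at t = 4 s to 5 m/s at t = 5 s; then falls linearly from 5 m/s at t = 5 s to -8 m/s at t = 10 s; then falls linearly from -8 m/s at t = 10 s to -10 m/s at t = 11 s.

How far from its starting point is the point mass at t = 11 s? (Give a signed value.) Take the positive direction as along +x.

25 m

Displacement is the signed area under the v-t curve.
0–1 s: ½(-2 + 12)(1) = 5 m
1–4 s: ½(12 + 8)(3) = 30 m
4–5 s: ½(8 + 5)(1) = 6.5 m
5–10 s: ½(5 + -8)(5) = -7.5 m
10–11 s: ½(-8 + -10)(1) = -9 m
Net displacement = 25 m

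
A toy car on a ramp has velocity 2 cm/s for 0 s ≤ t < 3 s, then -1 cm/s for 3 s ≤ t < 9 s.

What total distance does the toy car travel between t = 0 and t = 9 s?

12 cm

Total distance travelled is ∫|v| dt — sum the magnitudes of each area piece.
0–3 s: |2| × 3 = 6 cm
3–9 s: |-1| × 6 = 6 cm
Total distance = 12 cm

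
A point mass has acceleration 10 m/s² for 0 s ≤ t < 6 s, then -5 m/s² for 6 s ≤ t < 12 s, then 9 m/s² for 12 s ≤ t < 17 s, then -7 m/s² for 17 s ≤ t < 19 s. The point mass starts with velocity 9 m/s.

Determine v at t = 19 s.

Δv equals the area under the a-t graph; then v = v₀ + Δv.
0–6 s: 10 × 6 = 60 m/s
6–12 s: -5 × 6 = -30 m/s
12–17 s: 9 × 5 = 45 m/s
17–19 s: -7 × 2 = -14 m/s
Δv = 61 m/s, so v(19) = 9 + (61) = 70 m/s.

70 m/s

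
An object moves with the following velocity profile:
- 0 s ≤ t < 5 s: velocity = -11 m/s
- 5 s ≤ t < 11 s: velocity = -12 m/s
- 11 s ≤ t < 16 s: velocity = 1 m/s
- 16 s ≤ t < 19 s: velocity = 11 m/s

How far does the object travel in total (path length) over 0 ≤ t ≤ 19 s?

165 m

Total distance travelled is ∫|v| dt — sum the magnitudes of each area piece.
0–5 s: |-11| × 5 = 55 m
5–11 s: |-12| × 6 = 72 m
11–16 s: |1| × 5 = 5 m
16–19 s: |11| × 3 = 33 m
Total distance = 165 m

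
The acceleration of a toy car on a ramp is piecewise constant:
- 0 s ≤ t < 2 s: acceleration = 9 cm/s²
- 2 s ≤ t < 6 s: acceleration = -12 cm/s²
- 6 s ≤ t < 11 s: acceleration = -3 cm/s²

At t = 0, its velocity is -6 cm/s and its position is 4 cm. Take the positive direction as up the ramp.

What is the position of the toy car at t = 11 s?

On each constant-a segment, Δv = aΔt and Δx = v₀Δt + ½aΔt²; chain segment to segment.
0–2 s: v starts -6 cm/s; Δx = -6·2 + ½·9·2² = 6 cm; v ends 12 cm/s.
2–6 s: v starts 12 cm/s; Δx = 12·4 + ½·-12·4² = -48 cm; v ends -36 cm/s.
6–11 s: v starts -36 cm/s; Δx = -36·5 + ½·-3·5² = -217.5 cm; v ends -51 cm/s.
x(11) = 4 + Σ Δx = -255.5 cm.

-255.5 cm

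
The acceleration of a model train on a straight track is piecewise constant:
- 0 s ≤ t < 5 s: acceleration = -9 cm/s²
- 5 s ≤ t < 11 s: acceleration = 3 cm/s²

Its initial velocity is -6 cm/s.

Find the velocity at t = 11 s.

Δv equals the area under the a-t graph; then v = v₀ + Δv.
0–5 s: -9 × 5 = -45 cm/s
5–11 s: 3 × 6 = 18 cm/s
Δv = -27 cm/s, so v(11) = -6 + (-27) = -33 cm/s.

-33 cm/s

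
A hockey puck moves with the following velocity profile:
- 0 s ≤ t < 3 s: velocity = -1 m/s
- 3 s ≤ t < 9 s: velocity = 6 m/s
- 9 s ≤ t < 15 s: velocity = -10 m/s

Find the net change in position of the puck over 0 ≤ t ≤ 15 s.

Displacement is the signed area under the v-t curve.
0–3 s: -1 × 3 = -3 m
3–9 s: 6 × 6 = 36 m
9–15 s: -10 × 6 = -60 m
Net displacement = -27 m

-27 m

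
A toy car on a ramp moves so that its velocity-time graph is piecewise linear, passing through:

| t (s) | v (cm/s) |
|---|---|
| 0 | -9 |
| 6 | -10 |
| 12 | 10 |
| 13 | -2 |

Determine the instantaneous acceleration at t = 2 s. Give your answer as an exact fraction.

Acceleration is the slope of the v-t graph on 0–6 s: (-10 − -9)/(6 − 0) = -1/6 cm/s².

-1/6 cm/s²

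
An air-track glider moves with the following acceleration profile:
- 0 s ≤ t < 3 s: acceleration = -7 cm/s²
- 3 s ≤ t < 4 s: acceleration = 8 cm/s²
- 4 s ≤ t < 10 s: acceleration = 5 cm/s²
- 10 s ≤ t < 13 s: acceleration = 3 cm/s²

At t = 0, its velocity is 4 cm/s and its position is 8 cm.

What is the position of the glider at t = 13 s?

On each constant-a segment, Δv = aΔt and Δx = v₀Δt + ½aΔt²; chain segment to segment.
0–3 s: v starts 4 cm/s; Δx = 4·3 + ½·-7·3² = -19.5 cm; v ends -17 cm/s.
3–4 s: v starts -17 cm/s; Δx = -17·1 + ½·8·1² = -13 cm; v ends -9 cm/s.
4–10 s: v starts -9 cm/s; Δx = -9·6 + ½·5·6² = 36 cm; v ends 21 cm/s.
10–13 s: v starts 21 cm/s; Δx = 21·3 + ½·3·3² = 76.5 cm; v ends 30 cm/s.
x(13) = 8 + Σ Δx = 88 cm.

88 cm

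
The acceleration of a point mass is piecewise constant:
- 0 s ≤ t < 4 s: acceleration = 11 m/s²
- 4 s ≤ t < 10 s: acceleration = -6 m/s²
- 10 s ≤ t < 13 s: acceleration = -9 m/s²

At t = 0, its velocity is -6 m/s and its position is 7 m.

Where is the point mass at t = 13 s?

On each constant-a segment, Δv = aΔt and Δx = v₀Δt + ½aΔt²; chain segment to segment.
0–4 s: v starts -6 m/s; Δx = -6·4 + ½·11·4² = 64 m; v ends 38 m/s.
4–10 s: v starts 38 m/s; Δx = 38·6 + ½·-6·6² = 120 m; v ends 2 m/s.
10–13 s: v starts 2 m/s; Δx = 2·3 + ½·-9·3² = -34.5 m; v ends -25 m/s.
x(13) = 7 + Σ Δx = 156.5 m.

156.5 m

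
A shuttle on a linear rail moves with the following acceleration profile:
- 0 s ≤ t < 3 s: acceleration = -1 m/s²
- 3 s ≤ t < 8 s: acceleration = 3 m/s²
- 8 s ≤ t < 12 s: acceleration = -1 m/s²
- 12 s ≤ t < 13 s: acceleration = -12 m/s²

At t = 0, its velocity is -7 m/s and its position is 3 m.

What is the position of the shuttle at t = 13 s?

On each constant-a segment, Δv = aΔt and Δx = v₀Δt + ½aΔt²; chain segment to segment.
0–3 s: v starts -7 m/s; Δx = -7·3 + ½·-1·3² = -25.5 m; v ends -10 m/s.
3–8 s: v starts -10 m/s; Δx = -10·5 + ½·3·5² = -12.5 m; v ends 5 m/s.
8–12 s: v starts 5 m/s; Δx = 5·4 + ½·-1·4² = 12 m; v ends 1 m/s.
12–13 s: v starts 1 m/s; Δx = 1·1 + ½·-12·1² = -5 m; v ends -11 m/s.
x(13) = 3 + Σ Δx = -28 m.

-28 m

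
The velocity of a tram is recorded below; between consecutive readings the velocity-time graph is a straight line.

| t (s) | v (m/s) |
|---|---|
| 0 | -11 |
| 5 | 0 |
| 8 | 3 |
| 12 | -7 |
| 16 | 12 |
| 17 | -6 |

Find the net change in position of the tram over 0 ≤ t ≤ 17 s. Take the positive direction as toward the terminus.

-18 m

Net displacement equals the area under the velocity-time graph (areas below the axis count negative).
0–5 s: ½(-11 + 0)(5) = -27.5 m
5–8 s: ½(0 + 3)(3) = 4.5 m
8–12 s: ½(3 + -7)(4) = -8 m
12–16 s: ½(-7 + 12)(4) = 10 m
16–17 s: ½(12 + -6)(1) = 3 m
Net displacement = -18 m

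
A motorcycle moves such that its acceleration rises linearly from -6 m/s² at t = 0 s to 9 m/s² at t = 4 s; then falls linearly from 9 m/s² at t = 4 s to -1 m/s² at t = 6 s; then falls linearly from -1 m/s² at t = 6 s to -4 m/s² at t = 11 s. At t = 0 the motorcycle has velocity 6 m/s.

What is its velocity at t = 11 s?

Δv equals the area under the a-t graph; then v = v₀ + Δv.
0–4 s: ½(-6 + 9)(4) = 6 m/s
4–6 s: ½(9 + -1)(2) = 8 m/s
6–11 s: ½(-1 + -4)(5) = -12.5 m/s
Δv = 1.5 m/s, so v(11) = 6 + (1.5) = 7.5 m/s.

7.5 m/s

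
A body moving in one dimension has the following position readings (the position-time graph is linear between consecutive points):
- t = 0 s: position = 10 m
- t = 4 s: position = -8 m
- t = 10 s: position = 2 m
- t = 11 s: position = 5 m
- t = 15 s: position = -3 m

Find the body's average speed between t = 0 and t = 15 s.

Average speed = (total path length)/(elapsed time); on a piecewise-linear x-t graph the path length is Σ|Δx|.
0–4 s: |Δx| = |-8 − 10| = 18 m
4–10 s: |Δx| = |2 − -8| = 10 m
10–11 s: |Δx| = |5 − 2| = 3 m
11–15 s: |Δx| = |-3 − 5| = 8 m
Total path = 39 m; average speed = 39/15 = 2.6 m/s.

2.6 m/s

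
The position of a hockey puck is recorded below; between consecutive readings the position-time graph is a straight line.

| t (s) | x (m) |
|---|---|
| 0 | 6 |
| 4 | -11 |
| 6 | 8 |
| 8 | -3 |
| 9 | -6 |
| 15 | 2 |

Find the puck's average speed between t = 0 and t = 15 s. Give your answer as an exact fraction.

Average speed = (total path length)/(elapsed time); on a piecewise-linear x-t graph the path length is Σ|Δx|.
0–4 s: |Δx| = |-11 − 6| = 17 m
4–6 s: |Δx| = |8 − -11| = 19 m
6–8 s: |Δx| = |-3 − 8| = 11 m
8–9 s: |Δx| = |-6 − -3| = 3 m
9–15 s: |Δx| = |2 − -6| = 8 m
Total path = 58 m; average speed = 58/15 = 58/15 m/s.

58/15 m/s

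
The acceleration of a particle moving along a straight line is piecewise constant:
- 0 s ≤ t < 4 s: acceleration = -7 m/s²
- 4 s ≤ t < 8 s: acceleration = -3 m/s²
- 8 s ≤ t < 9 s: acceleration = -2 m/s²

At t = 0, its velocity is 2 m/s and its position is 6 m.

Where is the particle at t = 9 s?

-209 m

On each constant-a segment, Δv = aΔt and Δx = v₀Δt + ½aΔt²; chain segment to segment.
0–4 s: v starts 2 m/s; Δx = 2·4 + ½·-7·4² = -48 m; v ends -26 m/s.
4–8 s: v starts -26 m/s; Δx = -26·4 + ½·-3·4² = -128 m; v ends -38 m/s.
8–9 s: v starts -38 m/s; Δx = -38·1 + ½·-2·1² = -39 m; v ends -40 m/s.
x(9) = 6 + Σ Δx = -209 m.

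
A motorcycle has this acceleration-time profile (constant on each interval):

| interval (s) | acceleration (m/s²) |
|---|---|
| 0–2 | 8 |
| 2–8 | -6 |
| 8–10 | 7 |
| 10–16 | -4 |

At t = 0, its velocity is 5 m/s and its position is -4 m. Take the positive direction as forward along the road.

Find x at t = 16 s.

-54 m

On each constant-a segment, Δv = aΔt and Δx = v₀Δt + ½aΔt²; chain segment to segment.
0–2 s: v starts 5 m/s; Δx = 5·2 + ½·8·2² = 26 m; v ends 21 m/s.
2–8 s: v starts 21 m/s; Δx = 21·6 + ½·-6·6² = 18 m; v ends -15 m/s.
8–10 s: v starts -15 m/s; Δx = -15·2 + ½·7·2² = -16 m; v ends -1 m/s.
10–16 s: v starts -1 m/s; Δx = -1·6 + ½·-4·6² = -78 m; v ends -25 m/s.
x(16) = -4 + Σ Δx = -54 m.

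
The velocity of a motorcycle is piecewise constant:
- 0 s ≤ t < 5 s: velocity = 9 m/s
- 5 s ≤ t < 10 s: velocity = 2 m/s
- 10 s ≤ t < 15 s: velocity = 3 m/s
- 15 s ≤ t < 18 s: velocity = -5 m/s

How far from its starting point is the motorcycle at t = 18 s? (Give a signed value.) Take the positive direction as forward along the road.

55 m

Displacement is the signed area under the v-t curve.
0–5 s: 9 × 5 = 45 m
5–10 s: 2 × 5 = 10 m
10–15 s: 3 × 5 = 15 m
15–18 s: -5 × 3 = -15 m
Net displacement = 55 m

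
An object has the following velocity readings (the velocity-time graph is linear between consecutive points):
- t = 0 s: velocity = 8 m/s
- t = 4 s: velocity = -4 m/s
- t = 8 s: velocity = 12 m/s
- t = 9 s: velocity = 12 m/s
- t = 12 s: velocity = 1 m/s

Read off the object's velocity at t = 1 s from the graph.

5 m/s

On 0–4 s the graph is linear from 8 to -4 m/s: v(1) = 8 + (-4 − 8)·(1 − 0)/(4 − 0) = 5 m/s.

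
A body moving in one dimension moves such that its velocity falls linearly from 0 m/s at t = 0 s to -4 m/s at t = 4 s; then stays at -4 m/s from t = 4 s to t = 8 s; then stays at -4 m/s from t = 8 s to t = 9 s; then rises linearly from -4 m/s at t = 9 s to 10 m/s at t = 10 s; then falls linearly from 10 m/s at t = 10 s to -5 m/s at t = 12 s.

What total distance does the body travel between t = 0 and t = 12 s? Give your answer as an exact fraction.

Distance (not displacement) is the total path length: add the absolute areas under v-t.
0–4 s: |½(0 + -4)(4)| = 8 m
4–8 s: |-4| × 4 = 16 m
8–9 s: |-4| × 1 = 4 m
9–10 s: v = 0 at t = 65/7 s; triangle areas 4/7 + 25/7 = 29/7 m
10–12 s: v = 0 at t = 34/3 s; triangle areas 20/3 + 5/3 = 25/3 m
Total distance = 850/21 m

850/21 m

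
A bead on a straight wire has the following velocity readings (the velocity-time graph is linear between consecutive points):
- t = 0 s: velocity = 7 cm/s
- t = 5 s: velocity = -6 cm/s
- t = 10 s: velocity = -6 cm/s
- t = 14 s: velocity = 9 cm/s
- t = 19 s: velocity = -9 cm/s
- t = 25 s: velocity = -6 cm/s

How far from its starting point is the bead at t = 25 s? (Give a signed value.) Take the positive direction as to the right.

Net displacement equals the area under the velocity-time graph (areas below the axis count negative).
0–5 s: ½(7 + -6)(5) = 2.5 cm
5–10 s: -6 × 5 = -30 cm
10–14 s: ½(-6 + 9)(4) = 6 cm
14–19 s: ½(9 + -9)(5) = 0 cm
19–25 s: ½(-9 + -6)(6) = -45 cm
Net displacement = -66.5 cm

-66.5 cm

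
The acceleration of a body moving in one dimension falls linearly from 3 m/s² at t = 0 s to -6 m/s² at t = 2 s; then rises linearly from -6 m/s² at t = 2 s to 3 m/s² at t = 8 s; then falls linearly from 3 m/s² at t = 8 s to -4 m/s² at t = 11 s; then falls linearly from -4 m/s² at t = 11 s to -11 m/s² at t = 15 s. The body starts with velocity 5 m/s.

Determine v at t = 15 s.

-38.5 m/s

Δv equals the area under the a-t graph; then v = v₀ + Δv.
0–2 s: ½(3 + -6)(2) = -3 m/s
2–8 s: ½(-6 + 3)(6) = -9 m/s
8–11 s: ½(3 + -4)(3) = -1.5 m/s
11–15 s: ½(-4 + -11)(4) = -30 m/s
Δv = -43.5 m/s, so v(15) = 5 + (-43.5) = -38.5 m/s.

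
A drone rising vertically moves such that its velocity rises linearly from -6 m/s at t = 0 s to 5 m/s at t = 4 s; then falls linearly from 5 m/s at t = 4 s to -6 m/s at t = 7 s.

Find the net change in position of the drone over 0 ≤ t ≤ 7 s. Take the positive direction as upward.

-3.5 m

Net displacement equals the area under the velocity-time graph (areas below the axis count negative).
0–4 s: ½(-6 + 5)(4) = -2 m
4–7 s: ½(5 + -6)(3) = -1.5 m
Net displacement = -3.5 m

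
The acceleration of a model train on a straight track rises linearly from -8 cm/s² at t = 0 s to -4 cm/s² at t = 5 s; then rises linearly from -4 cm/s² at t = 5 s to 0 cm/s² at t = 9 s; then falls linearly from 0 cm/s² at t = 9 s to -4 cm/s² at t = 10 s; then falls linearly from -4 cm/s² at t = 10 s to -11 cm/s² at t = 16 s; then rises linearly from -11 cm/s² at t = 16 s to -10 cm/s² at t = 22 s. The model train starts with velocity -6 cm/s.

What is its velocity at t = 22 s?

-154 cm/s

Δv equals the area under the a-t graph; then v = v₀ + Δv.
0–5 s: ½(-8 + -4)(5) = -30 cm/s
5–9 s: ½(-4 + 0)(4) = -8 cm/s
9–10 s: ½(0 + -4)(1) = -2 cm/s
10–16 s: ½(-4 + -11)(6) = -45 cm/s
16–22 s: ½(-11 + -10)(6) = -63 cm/s
Δv = -148 cm/s, so v(22) = -6 + (-148) = -154 cm/s.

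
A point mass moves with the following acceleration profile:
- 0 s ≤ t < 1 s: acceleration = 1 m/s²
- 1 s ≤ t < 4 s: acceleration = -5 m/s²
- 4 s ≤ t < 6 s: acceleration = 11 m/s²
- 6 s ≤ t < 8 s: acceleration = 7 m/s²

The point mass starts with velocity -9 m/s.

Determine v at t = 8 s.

13 m/s

Δv equals the area under the a-t graph; then v = v₀ + Δv.
0–1 s: 1 × 1 = 1 m/s
1–4 s: -5 × 3 = -15 m/s
4–6 s: 11 × 2 = 22 m/s
6–8 s: 7 × 2 = 14 m/s
Δv = 22 m/s, so v(8) = -9 + (22) = 13 m/s.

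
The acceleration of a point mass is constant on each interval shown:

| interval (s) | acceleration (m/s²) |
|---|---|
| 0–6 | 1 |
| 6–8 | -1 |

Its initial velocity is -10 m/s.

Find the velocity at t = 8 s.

Δv equals the area under the a-t graph; then v = v₀ + Δv.
0–6 s: 1 × 6 = 6 m/s
6–8 s: -1 × 2 = -2 m/s
Δv = 4 m/s, so v(8) = -10 + (4) = -6 m/s.

-6 m/s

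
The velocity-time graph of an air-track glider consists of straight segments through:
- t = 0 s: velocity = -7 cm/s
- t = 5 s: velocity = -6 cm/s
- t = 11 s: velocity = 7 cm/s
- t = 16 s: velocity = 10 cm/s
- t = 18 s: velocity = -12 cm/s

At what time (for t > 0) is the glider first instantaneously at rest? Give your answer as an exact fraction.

v changes sign on 5–11 s (from -6 to 7); the graph is linear there, so v = 0 at t = 5 + (6)·(11 − 5)/(7 − -6) = 101/13 s.

t = 101/13 s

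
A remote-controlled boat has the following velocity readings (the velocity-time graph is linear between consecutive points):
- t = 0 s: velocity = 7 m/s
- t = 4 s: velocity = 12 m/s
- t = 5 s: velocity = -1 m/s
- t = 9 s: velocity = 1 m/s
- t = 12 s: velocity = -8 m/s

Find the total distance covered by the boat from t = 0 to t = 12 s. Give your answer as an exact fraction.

2200/39 m

Distance (not displacement) is the total path length: add the absolute areas under v-t.
0–4 s: |½(7 + 12)(4)| = 38 m
4–5 s: v = 0 at t = 64/13 s; triangle areas 72/13 + 1/26 = 145/26 m
5–9 s: v = 0 at t = 7 s; triangle areas 1 + 1 = 2 m
9–12 s: v = 0 at t = 28/3 s; triangle areas 1/6 + 32/3 = 65/6 m
Total distance = 2200/39 m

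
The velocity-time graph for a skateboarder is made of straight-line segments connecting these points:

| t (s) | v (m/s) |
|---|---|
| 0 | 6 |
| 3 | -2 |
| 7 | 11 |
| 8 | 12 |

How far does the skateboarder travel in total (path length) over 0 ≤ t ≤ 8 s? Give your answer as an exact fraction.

Distance (not displacement) is the total path length: add the absolute areas under v-t.
0–3 s: v = 0 at t = 2.25 s; triangle areas 6.75 + 0.75 = 7.5 m
3–7 s: v = 0 at t = 47/13 s; triangle areas 8/13 + 242/13 = 250/13 m
7–8 s: |½(11 + 12)(1)| = 11.5 m
Total distance = 497/13 m

497/13 m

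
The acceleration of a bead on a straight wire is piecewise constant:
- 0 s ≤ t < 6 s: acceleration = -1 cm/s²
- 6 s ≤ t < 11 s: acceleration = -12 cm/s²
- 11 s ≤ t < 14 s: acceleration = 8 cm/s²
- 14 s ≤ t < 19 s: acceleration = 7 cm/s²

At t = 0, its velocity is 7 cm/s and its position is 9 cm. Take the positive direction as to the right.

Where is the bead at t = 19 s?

-340.5 cm

On each constant-a segment, Δv = aΔt and Δx = v₀Δt + ½aΔt²; chain segment to segment.
0–6 s: v starts 7 cm/s; Δx = 7·6 + ½·-1·6² = 24 cm; v ends 1 cm/s.
6–11 s: v starts 1 cm/s; Δx = 1·5 + ½·-12·5² = -145 cm; v ends -59 cm/s.
11–14 s: v starts -59 cm/s; Δx = -59·3 + ½·8·3² = -141 cm; v ends -35 cm/s.
14–19 s: v starts -35 cm/s; Δx = -35·5 + ½·7·5² = -87.5 cm; v ends 0 cm/s.
x(19) = 9 + Σ Δx = -340.5 cm.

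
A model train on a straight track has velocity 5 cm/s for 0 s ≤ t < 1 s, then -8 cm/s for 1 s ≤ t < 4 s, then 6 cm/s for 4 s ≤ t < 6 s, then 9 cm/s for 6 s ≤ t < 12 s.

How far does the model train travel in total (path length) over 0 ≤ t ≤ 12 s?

Total distance travelled is ∫|v| dt — sum the magnitudes of each area piece.
0–1 s: |5| × 1 = 5 cm
1–4 s: |-8| × 3 = 24 cm
4–6 s: |6| × 2 = 12 cm
6–12 s: |9| × 6 = 54 cm
Total distance = 95 cm

95 cm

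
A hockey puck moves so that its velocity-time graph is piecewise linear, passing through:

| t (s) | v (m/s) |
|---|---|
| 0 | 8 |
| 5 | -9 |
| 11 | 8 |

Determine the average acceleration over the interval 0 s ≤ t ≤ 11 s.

Average acceleration = Δv/Δt = (8 − 8)/(11 − 0) = 0 m/s².

0 m/s²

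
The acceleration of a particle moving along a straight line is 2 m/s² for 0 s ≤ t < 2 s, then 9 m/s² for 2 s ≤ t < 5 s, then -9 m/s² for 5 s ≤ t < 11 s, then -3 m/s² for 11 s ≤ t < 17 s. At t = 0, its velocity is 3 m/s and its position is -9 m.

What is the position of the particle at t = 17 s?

-69.5 m

On each constant-a segment, Δv = aΔt and Δx = v₀Δt + ½aΔt²; chain segment to segment.
0–2 s: v starts 3 m/s; Δx = 3·2 + ½·2·2² = 10 m; v ends 7 m/s.
2–5 s: v starts 7 m/s; Δx = 7·3 + ½·9·3² = 61.5 m; v ends 34 m/s.
5–11 s: v starts 34 m/s; Δx = 34·6 + ½·-9·6² = 42 m; v ends -20 m/s.
11–17 s: v starts -20 m/s; Δx = -20·6 + ½·-3·6² = -174 m; v ends -38 m/s.
x(17) = -9 + Σ Δx = -69.5 m.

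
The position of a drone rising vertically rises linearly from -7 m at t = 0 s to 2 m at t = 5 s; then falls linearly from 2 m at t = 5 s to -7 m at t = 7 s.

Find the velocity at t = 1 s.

Velocity is the slope of the x-t graph on 0–5 s: (2 − -7)/(5 − 0) = 1.8 m/s.

1.8 m/s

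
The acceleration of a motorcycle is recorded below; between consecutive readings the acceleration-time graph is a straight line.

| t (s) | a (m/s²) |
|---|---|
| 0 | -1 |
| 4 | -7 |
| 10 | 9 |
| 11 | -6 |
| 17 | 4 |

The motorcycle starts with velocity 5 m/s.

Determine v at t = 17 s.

Δv equals the area under the a-t graph; then v = v₀ + Δv.
0–4 s: ½(-1 + -7)(4) = -16 m/s
4–10 s: ½(-7 + 9)(6) = 6 m/s
10–11 s: ½(9 + -6)(1) = 1.5 m/s
11–17 s: ½(-6 + 4)(6) = -6 m/s
Δv = -14.5 m/s, so v(17) = 5 + (-14.5) = -9.5 m/s.

-9.5 m/s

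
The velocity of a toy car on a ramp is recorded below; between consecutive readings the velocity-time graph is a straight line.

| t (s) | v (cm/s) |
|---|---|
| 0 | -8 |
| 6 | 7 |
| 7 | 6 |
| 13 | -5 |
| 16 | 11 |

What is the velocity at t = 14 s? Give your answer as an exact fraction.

On 13–16 s the graph is linear from -5 to 11 cm/s: v(14) = -5 + (11 − -5)·(14 − 13)/(16 − 13) = 1/3 cm/s.

1/3 cm/s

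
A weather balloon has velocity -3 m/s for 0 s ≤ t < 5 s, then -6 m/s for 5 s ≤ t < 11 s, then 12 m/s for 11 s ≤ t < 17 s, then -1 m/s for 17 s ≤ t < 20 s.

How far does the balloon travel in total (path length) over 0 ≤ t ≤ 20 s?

Distance (not displacement) is the total path length: add the absolute areas under v-t.
0–5 s: |-3| × 5 = 15 m
5–11 s: |-6| × 6 = 36 m
11–17 s: |12| × 6 = 72 m
17–20 s: |-1| × 3 = 3 m
Total distance = 126 m

126 m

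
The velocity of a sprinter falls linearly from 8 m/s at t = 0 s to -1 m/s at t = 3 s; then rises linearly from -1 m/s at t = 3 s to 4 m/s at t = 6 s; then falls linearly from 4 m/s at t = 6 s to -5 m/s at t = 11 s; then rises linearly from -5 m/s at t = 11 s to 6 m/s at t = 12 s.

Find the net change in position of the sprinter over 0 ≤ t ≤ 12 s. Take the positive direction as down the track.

Net displacement equals the area under the velocity-time graph (areas below the axis count negative).
0–3 s: ½(8 + -1)(3) = 10.5 m
3–6 s: ½(-1 + 4)(3) = 4.5 m
6–11 s: ½(4 + -5)(5) = -2.5 m
11–12 s: ½(-5 + 6)(1) = 0.5 m
Net displacement = 13 m

13 m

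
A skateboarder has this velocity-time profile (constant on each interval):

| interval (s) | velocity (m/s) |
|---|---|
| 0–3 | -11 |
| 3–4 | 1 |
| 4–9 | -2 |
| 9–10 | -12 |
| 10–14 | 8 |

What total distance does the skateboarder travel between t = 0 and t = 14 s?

88 m

Total distance travelled is ∫|v| dt — sum the magnitudes of each area piece.
0–3 s: |-11| × 3 = 33 m
3–4 s: |1| × 1 = 1 m
4–9 s: |-2| × 5 = 10 m
9–10 s: |-12| × 1 = 12 m
10–14 s: |8| × 4 = 32 m
Total distance = 88 m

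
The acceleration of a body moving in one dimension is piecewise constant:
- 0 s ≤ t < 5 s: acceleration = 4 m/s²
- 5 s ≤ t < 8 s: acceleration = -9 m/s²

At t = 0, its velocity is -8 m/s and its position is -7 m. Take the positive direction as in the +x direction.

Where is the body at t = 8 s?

On each constant-a segment, Δv = aΔt and Δx = v₀Δt + ½aΔt²; chain segment to segment.
0–5 s: v starts -8 m/s; Δx = -8·5 + ½·4·5² = 10 m; v ends 12 m/s.
5–8 s: v starts 12 m/s; Δx = 12·3 + ½·-9·3² = -4.5 m; v ends -15 m/s.
x(8) = -7 + Σ Δx = -1.5 m.

-1.5 m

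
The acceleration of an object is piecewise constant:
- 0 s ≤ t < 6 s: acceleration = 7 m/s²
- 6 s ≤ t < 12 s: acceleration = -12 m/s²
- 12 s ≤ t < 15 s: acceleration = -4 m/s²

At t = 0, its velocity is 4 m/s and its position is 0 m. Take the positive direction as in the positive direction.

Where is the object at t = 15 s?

On each constant-a segment, Δv = aΔt and Δx = v₀Δt + ½aΔt²; chain segment to segment.
0–6 s: v starts 4 m/s; Δx = 4·6 + ½·7·6² = 150 m; v ends 46 m/s.
6–12 s: v starts 46 m/s; Δx = 46·6 + ½·-12·6² = 60 m; v ends -26 m/s.
12–15 s: v starts -26 m/s; Δx = -26·3 + ½·-4·3² = -96 m; v ends -38 m/s.
x(15) = 0 + Σ Δx = 114 m.

114 m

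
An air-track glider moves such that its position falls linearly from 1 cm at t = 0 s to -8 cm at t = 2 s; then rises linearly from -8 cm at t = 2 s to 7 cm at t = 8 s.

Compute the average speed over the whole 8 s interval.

3 cm/s

Average speed = (total path length)/(elapsed time); on a piecewise-linear x-t graph the path length is Σ|Δx|.
0–2 s: |Δx| = |-8 − 1| = 9 cm
2–8 s: |Δx| = |7 − -8| = 15 cm
Total path = 24 cm; average speed = 24/8 = 3 cm/s.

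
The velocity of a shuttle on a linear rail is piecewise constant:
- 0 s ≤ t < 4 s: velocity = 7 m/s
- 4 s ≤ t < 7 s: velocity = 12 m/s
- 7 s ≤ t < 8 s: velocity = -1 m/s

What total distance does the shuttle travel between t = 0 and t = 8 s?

Total distance travelled is ∫|v| dt — sum the magnitudes of each area piece.
0–4 s: |7| × 4 = 28 m
4–7 s: |12| × 3 = 36 m
7–8 s: |-1| × 1 = 1 m
Total distance = 65 m

65 m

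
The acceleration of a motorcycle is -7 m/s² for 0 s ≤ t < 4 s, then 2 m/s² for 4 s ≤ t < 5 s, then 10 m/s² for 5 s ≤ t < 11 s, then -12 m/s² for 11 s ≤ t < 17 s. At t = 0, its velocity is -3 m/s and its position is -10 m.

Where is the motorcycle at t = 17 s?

On each constant-a segment, Δv = aΔt and Δx = v₀Δt + ½aΔt²; chain segment to segment.
0–4 s: v starts -3 m/s; Δx = -3·4 + ½·-7·4² = -68 m; v ends -31 m/s.
4–5 s: v starts -31 m/s; Δx = -31·1 + ½·2·1² = -30 m; v ends -29 m/s.
5–11 s: v starts -29 m/s; Δx = -29·6 + ½·10·6² = 6 m; v ends 31 m/s.
11–17 s: v starts 31 m/s; Δx = 31·6 + ½·-12·6² = -30 m; v ends -41 m/s.
x(17) = -10 + Σ Δx = -132 m.

-132 m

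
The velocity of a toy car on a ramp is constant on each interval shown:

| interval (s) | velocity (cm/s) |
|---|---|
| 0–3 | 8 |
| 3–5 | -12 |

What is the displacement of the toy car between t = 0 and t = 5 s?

0 cm

Net displacement equals the area under the velocity-time graph (areas below the axis count negative).
0–3 s: 8 × 3 = 24 cm
3–5 s: -12 × 2 = -24 cm
Net displacement = 0 cm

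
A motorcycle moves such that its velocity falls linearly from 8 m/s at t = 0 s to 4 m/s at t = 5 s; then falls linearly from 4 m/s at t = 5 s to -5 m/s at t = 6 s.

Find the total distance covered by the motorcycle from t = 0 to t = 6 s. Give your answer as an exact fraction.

581/18 m

Distance (not displacement) is the total path length: add the absolute areas under v-t.
0–5 s: |½(8 + 4)(5)| = 30 m
5–6 s: v = 0 at t = 49/9 s; triangle areas 8/9 + 25/18 = 41/18 m
Total distance = 581/18 m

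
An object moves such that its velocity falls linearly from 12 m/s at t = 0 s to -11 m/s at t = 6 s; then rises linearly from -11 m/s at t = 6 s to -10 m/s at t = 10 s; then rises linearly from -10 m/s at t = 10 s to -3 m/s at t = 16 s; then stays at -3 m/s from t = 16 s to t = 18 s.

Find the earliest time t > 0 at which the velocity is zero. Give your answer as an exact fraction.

v changes sign on 0–6 s (from 12 to -11); the graph is linear there, so v = 0 at t = 0 + (-12)·(6 − 0)/(-11 − 12) = 72/23 s.

t = 72/23 s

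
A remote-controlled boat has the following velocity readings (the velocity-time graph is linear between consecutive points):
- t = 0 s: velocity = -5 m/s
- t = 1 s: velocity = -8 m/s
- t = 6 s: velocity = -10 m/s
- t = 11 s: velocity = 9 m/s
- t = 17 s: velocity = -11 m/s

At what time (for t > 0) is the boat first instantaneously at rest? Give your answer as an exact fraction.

v changes sign on 6–11 s (from -10 to 9); the graph is linear there, so v = 0 at t = 6 + (10)·(11 − 6)/(9 − -10) = 164/19 s.

t = 164/19 s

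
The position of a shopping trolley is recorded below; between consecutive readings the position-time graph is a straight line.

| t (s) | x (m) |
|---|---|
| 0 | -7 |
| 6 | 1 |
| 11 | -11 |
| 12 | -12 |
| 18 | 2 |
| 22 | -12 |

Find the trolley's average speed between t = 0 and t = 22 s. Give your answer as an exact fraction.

Average speed = (total path length)/(elapsed time); on a piecewise-linear x-t graph the path length is Σ|Δx|.
0–6 s: |Δx| = |1 − -7| = 8 m
6–11 s: |Δx| = |-11 − 1| = 12 m
11–12 s: |Δx| = |-12 − -11| = 1 m
12–18 s: |Δx| = |2 − -12| = 14 m
18–22 s: |Δx| = |-12 − 2| = 14 m
Total path = 49 m; average speed = 49/22 = 49/22 m/s.

49/22 m/s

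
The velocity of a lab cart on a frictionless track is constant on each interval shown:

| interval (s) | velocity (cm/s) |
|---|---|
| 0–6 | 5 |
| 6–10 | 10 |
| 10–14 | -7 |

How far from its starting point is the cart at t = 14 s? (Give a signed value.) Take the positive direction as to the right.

Displacement is the signed area under the v-t curve.
0–6 s: 5 × 6 = 30 cm
6–10 s: 10 × 4 = 40 cm
10–14 s: -7 × 4 = -28 cm
Net displacement = 42 cm

42 cm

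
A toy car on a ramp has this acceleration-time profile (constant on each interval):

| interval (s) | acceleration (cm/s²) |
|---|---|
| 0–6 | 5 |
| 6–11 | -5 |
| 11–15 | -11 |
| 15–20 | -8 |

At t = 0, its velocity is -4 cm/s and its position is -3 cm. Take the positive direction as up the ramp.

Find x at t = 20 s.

-268.5 cm

On each constant-a segment, Δv = aΔt and Δx = v₀Δt + ½aΔt²; chain segment to segment.
0–6 s: v starts -4 cm/s; Δx = -4·6 + ½·5·6² = 66 cm; v ends 26 cm/s.
6–11 s: v starts 26 cm/s; Δx = 26·5 + ½·-5·5² = 67.5 cm; v ends 1 cm/s.
11–15 s: v starts 1 cm/s; Δx = 1·4 + ½·-11·4² = -84 cm; v ends -43 cm/s.
15–20 s: v starts -43 cm/s; Δx = -43·5 + ½·-8·5² = -315 cm; v ends -83 cm/s.
x(20) = -3 + Σ Δx = -268.5 cm.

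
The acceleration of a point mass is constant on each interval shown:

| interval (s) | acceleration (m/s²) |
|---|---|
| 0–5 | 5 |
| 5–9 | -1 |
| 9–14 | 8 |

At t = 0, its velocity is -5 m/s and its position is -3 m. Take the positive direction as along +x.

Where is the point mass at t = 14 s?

On each constant-a segment, Δv = aΔt and Δx = v₀Δt + ½aΔt²; chain segment to segment.
0–5 s: v starts -5 m/s; Δx = -5·5 + ½·5·5² = 37.5 m; v ends 20 m/s.
5–9 s: v starts 20 m/s; Δx = 20·4 + ½·-1·4² = 72 m; v ends 16 m/s.
9–14 s: v starts 16 m/s; Δx = 16·5 + ½·8·5² = 180 m; v ends 56 m/s.
x(14) = -3 + Σ Δx = 286.5 m.

286.5 m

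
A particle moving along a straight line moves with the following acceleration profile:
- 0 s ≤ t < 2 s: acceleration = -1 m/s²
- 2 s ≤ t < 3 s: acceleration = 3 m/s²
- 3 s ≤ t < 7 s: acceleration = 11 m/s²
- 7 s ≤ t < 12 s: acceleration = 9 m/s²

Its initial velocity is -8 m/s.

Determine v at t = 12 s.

Δv equals the area under the a-t graph; then v = v₀ + Δv.
0–2 s: -1 × 2 = -2 m/s
2–3 s: 3 × 1 = 3 m/s
3–7 s: 11 × 4 = 44 m/s
7–12 s: 9 × 5 = 45 m/s
Δv = 90 m/s, so v(12) = -8 + (90) = 82 m/s.

82 m/s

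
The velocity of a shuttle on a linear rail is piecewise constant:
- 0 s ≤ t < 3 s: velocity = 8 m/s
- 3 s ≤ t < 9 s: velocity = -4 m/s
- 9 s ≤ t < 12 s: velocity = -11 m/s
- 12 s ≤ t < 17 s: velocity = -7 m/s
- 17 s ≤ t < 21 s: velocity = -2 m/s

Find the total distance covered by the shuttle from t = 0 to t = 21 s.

124 m

Distance (not displacement) is the total path length: add the absolute areas under v-t.
0–3 s: |8| × 3 = 24 m
3–9 s: |-4| × 6 = 24 m
9–12 s: |-11| × 3 = 33 m
12–17 s: |-7| × 5 = 35 m
17–21 s: |-2| × 4 = 8 m
Total distance = 124 m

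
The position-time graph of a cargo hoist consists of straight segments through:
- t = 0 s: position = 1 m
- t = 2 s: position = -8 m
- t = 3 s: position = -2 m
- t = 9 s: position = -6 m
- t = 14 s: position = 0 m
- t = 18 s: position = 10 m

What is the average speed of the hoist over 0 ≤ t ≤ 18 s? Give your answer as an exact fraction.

Average speed = (total path length)/(elapsed time); on a piecewise-linear x-t graph the path length is Σ|Δx|.
0–2 s: |Δx| = |-8 − 1| = 9 m
2–3 s: |Δx| = |-2 − -8| = 6 m
3–9 s: |Δx| = |-6 − -2| = 4 m
9–14 s: |Δx| = |0 − -6| = 6 m
14–18 s: |Δx| = |10 − 0| = 10 m
Total path = 35 m; average speed = 35/18 = 35/18 m/s.

35/18 m/s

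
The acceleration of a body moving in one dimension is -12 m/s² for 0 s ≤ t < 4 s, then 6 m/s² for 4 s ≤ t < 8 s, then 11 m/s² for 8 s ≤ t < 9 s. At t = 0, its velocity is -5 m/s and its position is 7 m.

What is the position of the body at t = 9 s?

On each constant-a segment, Δv = aΔt and Δx = v₀Δt + ½aΔt²; chain segment to segment.
0–4 s: v starts -5 m/s; Δx = -5·4 + ½·-12·4² = -116 m; v ends -53 m/s.
4–8 s: v starts -53 m/s; Δx = -53·4 + ½·6·4² = -164 m; v ends -29 m/s.
8–9 s: v starts -29 m/s; Δx = -29·1 + ½·11·1² = -23.5 m; v ends -18 m/s.
x(9) = 7 + Σ Δx = -296.5 m.

-296.5 m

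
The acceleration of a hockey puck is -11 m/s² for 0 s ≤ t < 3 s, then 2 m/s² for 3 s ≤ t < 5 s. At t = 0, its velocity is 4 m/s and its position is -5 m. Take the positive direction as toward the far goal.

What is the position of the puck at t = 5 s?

On each constant-a segment, Δv = aΔt and Δx = v₀Δt + ½aΔt²; chain segment to segment.
0–3 s: v starts 4 m/s; Δx = 4·3 + ½·-11·3² = -37.5 m; v ends -29 m/s.
3–5 s: v starts -29 m/s; Δx = -29·2 + ½·2·2² = -54 m; v ends -25 m/s.
x(5) = -5 + Σ Δx = -96.5 m.

-96.5 m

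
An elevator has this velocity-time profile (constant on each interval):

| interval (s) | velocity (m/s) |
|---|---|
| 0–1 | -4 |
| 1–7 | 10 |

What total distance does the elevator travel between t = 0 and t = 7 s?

64 m

Total distance travelled is ∫|v| dt — sum the magnitudes of each area piece.
0–1 s: |-4| × 1 = 4 m
1–7 s: |10| × 6 = 60 m
Total distance = 64 m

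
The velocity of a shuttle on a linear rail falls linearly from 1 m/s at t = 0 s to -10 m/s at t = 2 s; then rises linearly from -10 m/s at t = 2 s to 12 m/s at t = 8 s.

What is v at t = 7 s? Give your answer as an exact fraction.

25/3 m/s

On 2–8 s the graph is linear from -10 to 12 m/s: v(7) = -10 + (12 − -10)·(7 − 2)/(8 − 2) = 25/3 m/s.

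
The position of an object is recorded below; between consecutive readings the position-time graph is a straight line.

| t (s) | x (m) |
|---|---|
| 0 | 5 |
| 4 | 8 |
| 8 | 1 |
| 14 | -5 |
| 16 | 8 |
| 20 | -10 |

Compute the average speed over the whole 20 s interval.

2.35 m/s

Average speed = (total path length)/(elapsed time); on a piecewise-linear x-t graph the path length is Σ|Δx|.
0–4 s: |Δx| = |8 − 5| = 3 m
4–8 s: |Δx| = |1 − 8| = 7 m
8–14 s: |Δx| = |-5 − 1| = 6 m
14–16 s: |Δx| = |8 − -5| = 13 m
16–20 s: |Δx| = |-10 − 8| = 18 m
Total path = 47 m; average speed = 47/20 = 2.35 m/s.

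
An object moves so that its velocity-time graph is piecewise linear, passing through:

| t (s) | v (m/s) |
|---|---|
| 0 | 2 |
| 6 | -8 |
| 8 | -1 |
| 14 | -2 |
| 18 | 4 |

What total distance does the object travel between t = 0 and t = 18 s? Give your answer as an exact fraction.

Total distance travelled is ∫|v| dt — sum the magnitudes of each area piece.
0–6 s: v = 0 at t = 1.2 s; triangle areas 1.2 + 19.2 = 20.4 m
6–8 s: |½(-8 + -1)(2)| = 9 m
8–14 s: |½(-1 + -2)(6)| = 9 m
14–18 s: v = 0 at t = 46/3 s; triangle areas 4/3 + 16/3 = 20/3 m
Total distance = 676/15 m

676/15 m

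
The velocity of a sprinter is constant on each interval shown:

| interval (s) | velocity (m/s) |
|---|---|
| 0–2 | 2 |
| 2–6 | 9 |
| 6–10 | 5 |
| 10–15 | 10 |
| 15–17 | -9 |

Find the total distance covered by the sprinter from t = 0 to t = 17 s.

Total distance travelled is ∫|v| dt — sum the magnitudes of each area piece.
0–2 s: |2| × 2 = 4 m
2–6 s: |9| × 4 = 36 m
6–10 s: |5| × 4 = 20 m
10–15 s: |10| × 5 = 50 m
15–17 s: |-9| × 2 = 18 m
Total distance = 128 m

128 m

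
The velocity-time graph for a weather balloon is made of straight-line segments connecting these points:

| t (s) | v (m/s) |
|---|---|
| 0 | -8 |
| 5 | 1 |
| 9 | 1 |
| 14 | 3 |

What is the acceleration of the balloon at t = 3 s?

Acceleration is the slope of the v-t graph on 0–5 s: (1 − -8)/(5 − 0) = 1.8 m/s².

1.8 m/s²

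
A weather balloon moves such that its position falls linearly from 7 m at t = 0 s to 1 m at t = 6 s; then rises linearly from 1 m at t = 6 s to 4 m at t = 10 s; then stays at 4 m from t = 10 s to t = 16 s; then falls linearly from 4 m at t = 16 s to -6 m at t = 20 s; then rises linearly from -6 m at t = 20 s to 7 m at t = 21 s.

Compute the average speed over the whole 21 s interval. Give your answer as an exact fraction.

Average speed = (total path length)/(elapsed time); on a piecewise-linear x-t graph the path length is Σ|Δx|.
0–6 s: |Δx| = |1 − 7| = 6 m
6–10 s: |Δx| = |4 − 1| = 3 m
10–16 s: |Δx| = |4 − 4| = 0 m
16–20 s: |Δx| = |-6 − 4| = 10 m
20–21 s: |Δx| = |7 − -6| = 13 m
Total path = 32 m; average speed = 32/21 = 32/21 m/s.

32/21 m/s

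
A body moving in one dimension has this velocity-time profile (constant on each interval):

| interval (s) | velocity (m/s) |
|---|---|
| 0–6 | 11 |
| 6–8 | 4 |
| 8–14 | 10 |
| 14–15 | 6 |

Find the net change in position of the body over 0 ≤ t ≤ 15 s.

Displacement is the signed area under the v-t curve.
0–6 s: 11 × 6 = 66 m
6–8 s: 4 × 2 = 8 m
8–14 s: 10 × 6 = 60 m
14–15 s: 6 × 1 = 6 m
Net displacement = 140 m

140 m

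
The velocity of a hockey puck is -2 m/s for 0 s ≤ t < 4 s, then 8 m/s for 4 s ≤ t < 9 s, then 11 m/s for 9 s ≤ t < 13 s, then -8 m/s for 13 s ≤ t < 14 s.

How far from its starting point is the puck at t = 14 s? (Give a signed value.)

68 m

Displacement is the signed area under the v-t curve.
0–4 s: -2 × 4 = -8 m
4–9 s: 8 × 5 = 40 m
9–13 s: 11 × 4 = 44 m
13–14 s: -8 × 1 = -8 m
Net displacement = 68 m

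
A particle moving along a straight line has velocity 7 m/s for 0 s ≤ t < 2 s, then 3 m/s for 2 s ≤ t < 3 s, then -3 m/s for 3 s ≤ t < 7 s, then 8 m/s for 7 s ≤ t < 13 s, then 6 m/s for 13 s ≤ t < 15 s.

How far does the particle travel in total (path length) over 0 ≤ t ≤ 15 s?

Total distance travelled is ∫|v| dt — sum the magnitudes of each area piece.
0–2 s: |7| × 2 = 14 m
2–3 s: |3| × 1 = 3 m
3–7 s: |-3| × 4 = 12 m
7–13 s: |8| × 6 = 48 m
13–15 s: |6| × 2 = 12 m
Total distance = 89 m

89 m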